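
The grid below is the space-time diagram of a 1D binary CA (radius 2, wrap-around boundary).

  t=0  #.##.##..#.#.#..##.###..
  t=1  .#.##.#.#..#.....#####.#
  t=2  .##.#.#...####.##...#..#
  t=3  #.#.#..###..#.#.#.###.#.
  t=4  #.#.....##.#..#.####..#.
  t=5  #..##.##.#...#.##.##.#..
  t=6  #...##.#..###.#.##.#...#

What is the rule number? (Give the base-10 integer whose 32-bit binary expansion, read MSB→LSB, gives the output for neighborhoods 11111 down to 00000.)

  ##### -> .   bit 31 = 0  t=1,i=19
  ####. -> #   bit 30 = 1  t=1,i=20
  ###.# -> .   bit 29 = 0  t=1,i=21
  ###.. -> #   bit 28 = 1  t=0,i=21
  ##.## -> #   bit 27 = 1  t=0,i=4
  ##.#. -> .   bit 26 = 0  t=1,i=5
  ##..# -> .   bit 25 = 0  t=0,i=7
  ##... -> .   bit 24 = 0  t=2,i=17
  #.### -> #   bit 23 = 1  t=0,i=19
  #.##. -> .   bit 22 = 0  t=0,i=2
  #.#.# -> #   bit 21 = 1  t=0,i=11
  #.#.. -> .   bit 20 = 0  t=0,i=13
  #..## -> .   bit 19 = 0  t=0,i=15
  #..#. -> #   bit 18 = 1  t=0,i=8
  #...# -> #   bit 17 = 1  t=2,i=8
  #.... -> #   bit 16 = 1  t=1,i=13
  .#### -> .   bit 15 = 0  t=1,i=18
  .###. -> #   bit 14 = 1  t=0,i=20
  .##.# -> #   bit 13 = 1  t=0,i=3
  .##.. -> #   bit 12 = 1  t=0,i=6
  .#.## -> #   bit 11 = 1  t=0,i=1
  .#.#. -> .   bit 10 = 0  t=0,i=10
  .#..# -> .   bit 9 = 0  t=0,i=14
  .#... -> #   bit 8 = 1  t=1,i=12
  ..### -> .   bit 7 = 0  t=1,i=17
  ..##. -> .   bit 6 = 0  t=0,i=16
  ..#.# -> .   bit 5 = 0  t=0,i=0
  ..#.. -> #   bit 4 = 1  t=1,i=11
  ...## -> #   bit 3 = 1  t=1,i=16
  ...#. -> #   bit 2 = 1  t=2,i=19
  ....# -> #   bit 1 = 1  t=1,i=15
  ..... -> .   bit 0 = 0  t=1,i=14
  bits 01011000101001110111100100011110 = 1487370526

1487370526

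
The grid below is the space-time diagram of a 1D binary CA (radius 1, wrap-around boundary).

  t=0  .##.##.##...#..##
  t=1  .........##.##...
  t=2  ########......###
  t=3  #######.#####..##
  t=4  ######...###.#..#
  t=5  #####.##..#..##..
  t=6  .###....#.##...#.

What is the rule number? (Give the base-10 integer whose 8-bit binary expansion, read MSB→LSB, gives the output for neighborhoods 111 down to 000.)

149

  ###|#  b7=1 t=2,i=0
  ##.|.  b6=0 t=0,i=2
  #.#|.  b5=0 t=0,i=0
  #..|#  b4=1 t=0,i=9
  .##|.  b3=0 t=0,i=1
  .#.|#  b2=1 t=0,i=12
  ..#|.  b1=0 t=0,i=11
  ...|#  b0=1 t=0,i=10
  bits 10010101 = 149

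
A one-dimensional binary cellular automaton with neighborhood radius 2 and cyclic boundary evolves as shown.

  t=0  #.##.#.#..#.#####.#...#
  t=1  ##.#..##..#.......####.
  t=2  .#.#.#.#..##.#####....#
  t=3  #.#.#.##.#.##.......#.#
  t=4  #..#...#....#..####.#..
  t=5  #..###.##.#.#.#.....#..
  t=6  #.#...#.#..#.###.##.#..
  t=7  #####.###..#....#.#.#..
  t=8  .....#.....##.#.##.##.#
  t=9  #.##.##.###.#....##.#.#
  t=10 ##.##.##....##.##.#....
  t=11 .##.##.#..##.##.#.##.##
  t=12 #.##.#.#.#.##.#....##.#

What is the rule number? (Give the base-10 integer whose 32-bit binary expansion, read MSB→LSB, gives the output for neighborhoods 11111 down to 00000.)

  [31] ##### => .  t=0,i=14
  [30] ####. => .  t=0,i=15
  [29] ###.# => .  t=0,i=16
  [28] ###.. => .  t=2,i=17
  [27] ##.## => #  t=0,i=1
  [26] ##.#. => .  t=0,i=4
  [25] ##..# => .  t=1,i=8
  [24] ##... => .  t=2,i=18
  [23] #.### => .  t=0,i=12
  [22] #.##. => .  t=0,i=2
  [21] #.#.# => .  t=0,i=5
  [20] #.#.. => #  t=0,i=7
  [19] #..## => #  t=1,i=5
  [18] #..#. => .  t=0,i=9
  [17] #...# => #  t=0,i=20
  [16] #.... => .  t=1,i=12
  [15] .#### => .  t=0,i=13
  [14] .###. => .  t=5,i=4
  [13] .##.# => #  t=0,i=0
  [12] .##.. => #  t=1,i=7
  [11] .#.## => .  t=0,i=11
  [10] .#.#. => #  t=0,i=6
  [9] .#..# => .  t=0,i=8
  [8] .#... => #  t=0,i=19
  [7] ..### => .  t=1,i=18
  [6] ..##. => .  t=0,i=22
  [5] ..#.# => #  t=0,i=10
  [4] ..#.. => #  t=1,i=10
  [3] ...## => #  t=0,i=21
  [2] ...#. => .  t=2,i=21
  [1] ....# => #  t=1,i=16
  [0] ..... => #  t=1,i=13
  bits 00001000000110100011010100111011 = 135935291

135935291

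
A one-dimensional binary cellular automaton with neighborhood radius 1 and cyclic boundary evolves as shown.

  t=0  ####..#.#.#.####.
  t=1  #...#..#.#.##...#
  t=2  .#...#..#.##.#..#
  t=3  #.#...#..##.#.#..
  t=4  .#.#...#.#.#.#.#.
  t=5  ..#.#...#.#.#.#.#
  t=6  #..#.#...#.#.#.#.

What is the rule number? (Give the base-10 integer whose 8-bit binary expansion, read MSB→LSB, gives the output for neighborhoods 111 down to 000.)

  [7] ### => .  t=0,i=1
  [6] ##. => .  t=0,i=3
  [5] #.# => #  t=0,i=7
  [4] #.. => #  t=0,i=4
  [3] .## => #  t=0,i=0
  [2] .#. => .  t=0,i=6
  [1] ..# => .  t=0,i=5
  [0] ... => .  t=1,i=2
  bits 00111000 = 56

56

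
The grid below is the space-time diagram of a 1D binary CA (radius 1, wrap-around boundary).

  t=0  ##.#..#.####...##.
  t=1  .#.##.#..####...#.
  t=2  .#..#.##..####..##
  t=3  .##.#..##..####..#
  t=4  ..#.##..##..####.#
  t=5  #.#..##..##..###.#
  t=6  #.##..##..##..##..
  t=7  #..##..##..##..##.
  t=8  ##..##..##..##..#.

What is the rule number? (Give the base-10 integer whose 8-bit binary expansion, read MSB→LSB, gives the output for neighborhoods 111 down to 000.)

  nb ###: next=#  (t=0,i=9, bit7=1)
  nb ##.: next=#  (t=0,i=1, bit6=1)
  nb #.#: next=.  (t=0,i=2, bit5=0)
  nb #..: next=#  (t=0,i=4, bit4=1)
  nb .##: next=.  (t=0,i=0, bit3=0)
  nb .#.: next=#  (t=0,i=3, bit2=1)
  nb ..#: next=.  (t=0,i=5, bit1=0)
  nb ...: next=.  (t=0,i=13, bit0=0)
  bits 11010100 = 212

212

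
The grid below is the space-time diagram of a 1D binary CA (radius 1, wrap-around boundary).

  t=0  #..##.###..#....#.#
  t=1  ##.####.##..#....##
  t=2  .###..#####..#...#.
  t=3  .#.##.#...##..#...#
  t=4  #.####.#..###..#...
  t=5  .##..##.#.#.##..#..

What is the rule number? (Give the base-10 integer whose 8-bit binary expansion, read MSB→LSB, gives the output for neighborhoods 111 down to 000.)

  ### -> .   bit 7 = 0  t=0,i=7
  ##. -> #   bit 6 = 1  t=0,i=0
  #.# -> #   bit 5 = 1  t=0,i=5
  #.. -> #   bit 4 = 1  t=0,i=1
  .## -> #   bit 3 = 1  t=0,i=3
  .#. -> .   bit 2 = 0  t=0,i=11
  ..# -> .   bit 1 = 0  t=0,i=2
  ... -> .   bit 0 = 0  t=0,i=13
  bits 01111000 = 120

120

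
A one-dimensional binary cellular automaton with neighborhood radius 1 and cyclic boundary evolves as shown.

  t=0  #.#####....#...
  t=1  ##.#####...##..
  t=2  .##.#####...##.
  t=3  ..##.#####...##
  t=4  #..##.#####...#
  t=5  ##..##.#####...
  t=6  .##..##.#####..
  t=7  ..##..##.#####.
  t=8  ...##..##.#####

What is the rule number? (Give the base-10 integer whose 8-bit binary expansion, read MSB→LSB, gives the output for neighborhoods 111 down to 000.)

  ### -> #   bit 7 = 1  t=0,i=3
  ##. -> #   bit 6 = 1  t=0,i=6
  #.# -> #   bit 5 = 1  t=0,i=1
  #.. -> #   bit 4 = 1  t=0,i=7
  .## -> .   bit 3 = 0  t=0,i=2
  .#. -> #   bit 2 = 1  t=0,i=0
  ..# -> .   bit 1 = 0  t=0,i=10
  ... -> .   bit 0 = 0  t=0,i=8
  bits 11110100 = 244

244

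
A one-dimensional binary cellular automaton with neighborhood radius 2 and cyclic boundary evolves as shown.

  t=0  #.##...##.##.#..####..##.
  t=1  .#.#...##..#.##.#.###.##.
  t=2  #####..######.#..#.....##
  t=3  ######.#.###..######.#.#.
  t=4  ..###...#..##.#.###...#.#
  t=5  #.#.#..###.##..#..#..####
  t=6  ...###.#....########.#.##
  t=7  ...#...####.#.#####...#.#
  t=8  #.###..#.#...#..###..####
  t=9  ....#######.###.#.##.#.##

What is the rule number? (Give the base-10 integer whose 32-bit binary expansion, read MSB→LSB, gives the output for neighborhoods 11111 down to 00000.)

  nb #####: next=#  (t=2,i=0, bit31=1)
  nb ####.: next=#  (t=0,i=18, bit30=1)
  nb ###.#: next=.  (t=1,i=20, bit29=0)
  nb ###..: next=#  (t=0,i=19, bit28=1)
  nb ##.##: next=.  (t=0,i=9, bit27=0)
  nb ##.#.: next=.  (t=0,i=12, bit26=0)
  nb ##..#: next=#  (t=0,i=20, bit25=1)
  nb ##...: next=.  (t=0,i=4, bit24=0)
  nb #.###: next=.  (t=1,i=18, bit23=0)
  nb #.##.: next=.  (t=0,i=2, bit22=0)
  nb #.#.#: next=.  (t=0,i=0, bit21=0)
  nb #.#..: next=#  (t=0,i=13, bit20=1)
  nb #..##: next=.  (t=0,i=15, bit19=0)
  nb #..#.: next=#  (t=1,i=0, bit18=1)
  nb #...#: next=.  (t=0,i=5, bit17=0)
  nb #....: next=#  (t=2,i=19, bit16=1)
  nb .####: next=.  (t=0,i=17, bit15=0)
  nb .###.: next=.  (t=1,i=19, bit14=0)
  nb .##.#: next=#  (t=0,i=8, bit13=1)
  nb .##..: next=#  (t=0,i=3, bit12=1)
  nb .#.##: next=#  (t=0,i=1, bit11=1)
  nb .#.#.: next=#  (t=1,i=2, bit10=1)
  nb .#..#: next=#  (t=0,i=14, bit9=1)
  nb .#...: next=#  (t=1,i=4, bit8=1)
  nb ..###: next=#  (t=0,i=16, bit7=1)
  nb ..##.: next=#  (t=0,i=7, bit6=1)
  nb ..#.#: next=#  (t=1,i=1, bit5=1)
  nb ..#..: next=#  (t=2,i=17, bit4=1)
  nb ...##: next=.  (t=0,i=6, bit3=0)
  nb ...#.: next=#  (t=4,i=7, bit2=1)
  nb ....#: next=#  (t=2,i=21, bit1=1)
  nb .....: next=.  (t=2,i=20, bit0=0)
  bits 11010010000101010011111111110110 = 3524607990

3524607990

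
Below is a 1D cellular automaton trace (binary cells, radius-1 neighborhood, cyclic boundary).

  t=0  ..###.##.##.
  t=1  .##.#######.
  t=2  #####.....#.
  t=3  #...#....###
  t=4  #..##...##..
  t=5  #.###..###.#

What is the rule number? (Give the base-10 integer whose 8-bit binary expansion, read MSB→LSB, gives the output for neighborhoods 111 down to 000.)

  nb ###: next=.  (t=0,i=3, bit7=0)
  nb ##.: next=#  (t=0,i=4, bit6=1)
  nb #.#: next=#  (t=0,i=5, bit5=1)
  nb #..: next=.  (t=0,i=11, bit4=0)
  nb .##: next=#  (t=0,i=2, bit3=1)
  nb .#.: next=#  (t=2,i=10, bit2=1)
  nb ..#: next=#  (t=0,i=1, bit1=1)
  nb ...: next=.  (t=0,i=0, bit0=0)
  bits 01101110 = 110

110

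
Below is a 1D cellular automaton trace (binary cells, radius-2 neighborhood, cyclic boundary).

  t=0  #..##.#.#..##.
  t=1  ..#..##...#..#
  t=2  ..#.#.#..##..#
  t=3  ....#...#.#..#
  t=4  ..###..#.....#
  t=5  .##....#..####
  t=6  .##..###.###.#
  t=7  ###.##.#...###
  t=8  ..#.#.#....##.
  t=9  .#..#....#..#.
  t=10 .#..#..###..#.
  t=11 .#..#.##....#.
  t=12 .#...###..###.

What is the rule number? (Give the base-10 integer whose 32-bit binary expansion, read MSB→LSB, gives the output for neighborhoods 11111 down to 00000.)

  [31] ##### => .  t=7,i=0
  [30] ####. => .  t=5,i=12
  [29] ###.# => #  t=5,i=13
  [28] ###.. => .  t=4,i=4
  [27] ##.## => .  t=5,i=0
  [26] ##.#. => #  t=0,i=5
  [25] ##..# => .  t=2,i=11
  [24] ##... => .  t=1,i=7
  [23] #.### => .  t=6,i=9
  [22] #.##. => #  t=5,i=1
  [21] #.#.# => #  t=0,i=6
  [20] #.#.. => .  t=0,i=0
  [19] #..## => #  t=0,i=2
  [18] #..#. => .  t=1,i=1
  [17] #...# => .  t=1,i=8
  [16] #.... => .  t=3,i=1
  [15] .#### => #  t=5,i=11
  [14] .###. => .  t=4,i=3
  [13] .##.# => .  t=0,i=4
  [12] .##.. => #  t=1,i=6
  [11] .#.## => #  t=6,i=0
  [10] .#.#. => .  t=0,i=7
  [9] .#..# => .  t=0,i=1
  [8] .#... => .  t=3,i=0
  [7] ..### => #  t=4,i=2
  [6] ..##. => .  t=0,i=3
  [5] ..#.# => .  t=2,i=2
  [4] ..#.. => #  t=1,i=2
  [3] ...## => .  t=7,i=10
  [2] ...#. => #  t=1,i=9
  [1] ....# => #  t=3,i=2
  [0] ..... => #  t=4,i=10
  bits 00100100011010001001100010010111 = 610834583

610834583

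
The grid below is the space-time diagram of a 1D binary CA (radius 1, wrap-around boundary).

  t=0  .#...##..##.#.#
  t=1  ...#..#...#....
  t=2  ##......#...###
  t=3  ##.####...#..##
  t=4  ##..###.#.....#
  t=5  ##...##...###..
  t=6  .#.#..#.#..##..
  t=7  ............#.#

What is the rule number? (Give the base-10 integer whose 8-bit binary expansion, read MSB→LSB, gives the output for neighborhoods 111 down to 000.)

193

  ### -> #   bit 7 = 1  t=2,i=0
  ##. -> #   bit 6 = 1  t=0,i=6
  #.# -> .   bit 5 = 0  t=0,i=0
  #.. -> .   bit 4 = 0  t=0,i=2
  .## -> .   bit 3 = 0  t=0,i=5
  .#. -> .   bit 2 = 0  t=0,i=1
  ..# -> .   bit 1 = 0  t=0,i=4
  ... -> #   bit 0 = 1  t=0,i=3
  bits 11000001 = 193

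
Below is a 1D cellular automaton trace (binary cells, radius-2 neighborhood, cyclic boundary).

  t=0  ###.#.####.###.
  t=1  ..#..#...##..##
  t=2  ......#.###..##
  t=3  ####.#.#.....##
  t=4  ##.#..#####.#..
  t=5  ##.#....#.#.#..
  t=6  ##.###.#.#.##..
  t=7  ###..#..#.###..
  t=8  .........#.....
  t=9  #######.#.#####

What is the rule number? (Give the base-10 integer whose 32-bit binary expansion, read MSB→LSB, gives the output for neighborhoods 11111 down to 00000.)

  nb #####: next=#  (t=3,i=0, bit31=1)
  nb ####.: next=.  (t=0,i=8, bit30=0)
  nb ###.#: next=#  (t=0,i=2, bit29=1)
  nb ###..: next=.  (t=2,i=10, bit28=0)
  nb ##.##: next=#  (t=0,i=10, bit27=1)
  nb ##.#.: next=.  (t=0,i=3, bit26=0)
  nb ##..#: next=.  (t=1,i=0, bit25=0)
  nb ##...: next=#  (t=2,i=0, bit24=1)
  nb #.###: next=.  (t=0,i=0, bit23=0)
  nb #.##.: next=#  (t=6,i=11, bit22=1)
  nb #.#.#: next=.  (t=0,i=4, bit21=0)
  nb #.#..: next=#  (t=3,i=7, bit20=1)
  nb #..##: next=.  (t=1,i=12, bit19=0)
  nb #..#.: next=.  (t=1,i=1, bit18=0)
  nb #...#: next=.  (t=1,i=7, bit17=0)
  nb #....: next=#  (t=2,i=1, bit16=1)
  nb .####: next=.  (t=0,i=7, bit15=0)
  nb .###.: next=.  (t=0,i=1, bit14=0)
  nb .##.#: next=#  (t=4,i=1, bit13=1)
  nb .##..: next=#  (t=1,i=10, bit12=1)
  nb .#.##: next=#  (t=0,i=5, bit11=1)
  nb .#.#.: next=#  (t=3,i=6, bit10=1)
  nb .#..#: next=.  (t=1,i=3, bit9=0)
  nb .#...: next=#  (t=1,i=6, bit8=1)
  nb ..###: next=.  (t=3,i=13, bit7=0)
  nb ..##.: next=#  (t=1,i=9, bit6=1)
  nb ..#.#: next=.  (t=2,i=6, bit5=0)
  nb ..#..: next=.  (t=1,i=2, bit4=0)
  nb ...##: next=#  (t=1,i=8, bit3=1)
  nb ...#.: next=#  (t=2,i=5, bit2=1)
  nb ....#: next=.  (t=2,i=4, bit1=0)
  nb .....: next=#  (t=2,i=2, bit0=1)
  bits 10101001010100010011110101001101 = 2840673613

2840673613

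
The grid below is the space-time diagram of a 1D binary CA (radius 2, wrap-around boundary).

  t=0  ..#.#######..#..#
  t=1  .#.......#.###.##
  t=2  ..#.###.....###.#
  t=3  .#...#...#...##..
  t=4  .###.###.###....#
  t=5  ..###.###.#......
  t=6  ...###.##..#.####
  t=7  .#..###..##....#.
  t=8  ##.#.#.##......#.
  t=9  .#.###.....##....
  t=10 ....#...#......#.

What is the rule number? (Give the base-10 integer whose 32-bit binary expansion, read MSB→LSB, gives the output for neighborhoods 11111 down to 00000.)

1781425425

  [31] ##### => .  t=0,i=6
  [30] ####. => #  t=0,i=9
  [29] ###.# => #  t=1,i=13
  [28] ###.. => .  t=0,i=10
  [27] ##.## => #  t=1,i=14
  [26] ##.#. => .  t=1,i=0
  [25] ##..# => #  t=0,i=11
  [24] ##... => .  t=2,i=7
  [23] #.### => .  t=0,i=4
  [22] #.##. => .  t=1,i=15
  [21] #.#.# => #  t=8,i=3
  [20] #.#.. => .  t=1,i=1
  [19] #..## => #  t=7,i=3
  [18] #..#. => #  t=0,i=1
  [17] #...# => #  t=3,i=3
  [16] #.... => .  t=1,i=3
  [15] .#### => .  t=0,i=5
  [14] .###. => #  t=1,i=12
  [13] .##.# => #  t=1,i=16
  [12] .##.. => .  t=3,i=14
  [11] .#.## => .  t=0,i=3
  [10] .#.#. => #  t=8,i=4
  [9] .#..# => .  t=0,i=0
  [8] .#... => #  t=1,i=2
  [7] ..### => .  t=2,i=12
  [6] ..##. => .  t=3,i=13
  [5] ..#.# => .  t=0,i=2
  [4] ..#.. => #  t=0,i=13
  [3] ...## => .  t=2,i=11
  [2] ...#. => .  t=1,i=8
  [1] ....# => .  t=1,i=7
  [0] ..... => #  t=1,i=4
  bits 01101010001011100110010100010001 = 1781425425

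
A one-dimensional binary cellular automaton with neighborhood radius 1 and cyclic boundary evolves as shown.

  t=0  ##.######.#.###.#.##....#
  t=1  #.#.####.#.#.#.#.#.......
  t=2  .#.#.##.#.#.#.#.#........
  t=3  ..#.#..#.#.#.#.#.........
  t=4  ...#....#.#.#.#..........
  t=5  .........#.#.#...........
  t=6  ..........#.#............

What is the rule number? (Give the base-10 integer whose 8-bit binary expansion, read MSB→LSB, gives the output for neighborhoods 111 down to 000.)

  [7] ### => #  t=0,i=0
  [6] ##. => .  t=0,i=1
  [5] #.# => #  t=0,i=2
  [4] #.. => .  t=0,i=20
  [3] .## => .  t=0,i=3
  [2] .#. => .  t=0,i=10
  [1] ..# => .  t=0,i=23
  [0] ... => .  t=0,i=21
  bits 10100000 = 160

160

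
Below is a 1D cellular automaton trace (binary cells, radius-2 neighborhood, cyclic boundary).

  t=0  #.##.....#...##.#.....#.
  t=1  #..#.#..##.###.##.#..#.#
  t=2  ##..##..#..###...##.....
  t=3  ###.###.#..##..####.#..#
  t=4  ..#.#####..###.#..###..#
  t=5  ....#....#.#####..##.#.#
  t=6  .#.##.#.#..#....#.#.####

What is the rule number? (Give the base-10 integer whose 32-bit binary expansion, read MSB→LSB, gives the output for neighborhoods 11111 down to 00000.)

  nb #####: next=.  (t=4,i=6, bit31=0)
  nb ####.: next=.  (t=3,i=1, bit30=0)
  nb ###.#: next=#  (t=1,i=13, bit29=1)
  nb ###..: next=.  (t=2,i=13, bit28=0)
  nb ##.##: next=.  (t=1,i=10, bit27=0)
  nb ##.#.: next=#  (t=0,i=15, bit26=1)
  nb ##..#: next=#  (t=1,i=1, bit25=1)
  nb ##...: next=.  (t=0,i=4, bit24=0)
  nb #.###: next=#  (t=1,i=11, bit23=1)
  nb #.##.: next=.  (t=0,i=2, bit22=0)
  nb #.#.#: next=#  (t=0,i=0, bit21=1)
  nb #.#..: next=#  (t=0,i=16, bit20=1)
  nb #..##: next=.  (t=1,i=7, bit19=0)
  nb #..#.: next=.  (t=1,i=2, bit18=0)
  nb #...#: next=#  (t=0,i=11, bit17=1)
  nb #....: next=#  (t=0,i=5, bit16=1)
  nb .####: next=.  (t=3,i=0, bit15=0)
  nb .###.: next=#  (t=1,i=12, bit14=1)
  nb .##.#: next=.  (t=0,i=14, bit13=0)
  nb .##..: next=#  (t=0,i=3, bit12=1)
  nb .#.##: next=.  (t=0,i=1, bit11=0)
  nb .#.#.: next=#  (t=0,i=23, bit10=1)
  nb .#..#: next=.  (t=1,i=6, bit9=0)
  nb .#...: next=.  (t=0,i=10, bit8=0)
  nb ..###: next=#  (t=2,i=11, bit7=1)
  nb ..##.: next=#  (t=0,i=13, bit6=1)
  nb ..#.#: next=.  (t=0,i=22, bit5=0)
  nb ..#..: next=#  (t=0,i=9, bit4=1)
  nb ...##: next=#  (t=0,i=12, bit3=1)
  nb ...#.: next=#  (t=0,i=8, bit2=1)
  nb ....#: next=.  (t=0,i=7, bit1=0)
  nb .....: next=.  (t=0,i=6, bit0=0)
  bits 00100110101100110101010011011100 = 649286876

649286876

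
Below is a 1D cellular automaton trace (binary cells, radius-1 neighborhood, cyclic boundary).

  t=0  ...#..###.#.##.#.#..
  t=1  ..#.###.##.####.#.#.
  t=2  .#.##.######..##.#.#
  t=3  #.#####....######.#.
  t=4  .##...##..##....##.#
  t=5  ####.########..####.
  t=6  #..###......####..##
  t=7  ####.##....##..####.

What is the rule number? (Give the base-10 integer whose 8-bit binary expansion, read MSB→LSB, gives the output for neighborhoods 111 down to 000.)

122

  ###|.  b7=0 t=0,i=7
  ##.|#  b6=1 t=0,i=8
  #.#|#  b5=1 t=0,i=9
  #..|#  b4=1 t=0,i=4
  .##|#  b3=1 t=0,i=6
  .#.|.  b2=0 t=0,i=3
  ..#|#  b1=1 t=0,i=2
  ...|.  b0=0 t=0,i=0
  bits 01111010 = 122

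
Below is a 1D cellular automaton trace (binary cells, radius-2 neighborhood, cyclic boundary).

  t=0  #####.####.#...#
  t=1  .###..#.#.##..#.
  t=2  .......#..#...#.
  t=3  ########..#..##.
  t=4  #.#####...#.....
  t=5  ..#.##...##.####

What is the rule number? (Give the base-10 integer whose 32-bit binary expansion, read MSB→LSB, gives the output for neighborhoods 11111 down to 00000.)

3302032415

  [31] ##### => #  t=0,i=1
  [30] ####. => #  t=0,i=3
  [29] ###.# => .  t=0,i=4
  [28] ###.. => .  t=1,i=3
  [27] ##.## => .  t=0,i=5
  [26] ##.#. => #  t=0,i=10
  [25] ##..# => .  t=1,i=4
  [24] ##... => .  t=4,i=7
  [23] #.### => #  t=0,i=6
  [22] #.##. => #  t=1,i=10
  [21] #.#.# => .  t=1,i=8
  [20] #.#.. => #  t=0,i=11
  [19] #..## => .  t=1,i=0
  [18] #..#. => .  t=1,i=5
  [17] #...# => .  t=0,i=13
  [16] #.... => #  t=2,i=0
  [15] .#### => .  t=0,i=0
  [14] .###. => .  t=1,i=2
  [13] .##.# => .  t=3,i=14
  [12] .##.. => .  t=1,i=11
  [11] .#.## => .  t=1,i=9
  [10] .#.#. => #  t=1,i=7
  [9] .#..# => .  t=1,i=15
  [8] .#... => .  t=0,i=12
  [7] ..### => .  t=0,i=15
  [6] ..##. => .  t=3,i=13
  [5] ..#.# => .  t=1,i=6
  [4] ..#.. => #  t=1,i=14
  [3] ...## => #  t=0,i=14
  [2] ...#. => #  t=2,i=6
  [1] ....# => #  t=2,i=5
  [0] ..... => #  t=2,i=1
  bits 11000100110100010000010000011111 = 3302032415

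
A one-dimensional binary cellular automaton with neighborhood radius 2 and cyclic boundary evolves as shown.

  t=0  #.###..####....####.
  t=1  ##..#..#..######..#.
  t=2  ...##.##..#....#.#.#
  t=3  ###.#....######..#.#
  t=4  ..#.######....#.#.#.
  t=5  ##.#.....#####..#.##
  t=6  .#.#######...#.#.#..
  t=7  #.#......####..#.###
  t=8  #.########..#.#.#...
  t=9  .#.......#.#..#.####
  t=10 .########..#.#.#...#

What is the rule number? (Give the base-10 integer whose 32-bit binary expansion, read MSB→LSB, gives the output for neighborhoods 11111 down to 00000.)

  ##### -> .   bit 31 = 0  t=1,i=12
  ####. -> .   bit 30 = 0  t=0,i=9
  ###.# -> #   bit 29 = 1  t=0,i=18
  ###.. -> #   bit 28 = 1  t=0,i=4
  ##.## -> .   bit 27 = 0  t=2,i=5
  ##.#. -> .   bit 26 = 0  t=0,i=19
  ##..# -> .   bit 25 = 0  t=0,i=5
  ##... -> #   bit 24 = 1  t=0,i=11
  #.### -> .   bit 23 = 0  t=0,i=2
  #.##. -> .   bit 22 = 0  t=1,i=0
  #.#.# -> #   bit 21 = 1  t=0,i=0
  #.#.. -> #   bit 20 = 1  t=2,i=19
  #..## -> .   bit 19 = 0  t=0,i=6
  #..#. -> #   bit 18 = 1  t=1,i=3
  #...# -> #   bit 17 = 1  t=2,i=1
  #.... -> #   bit 16 = 1  t=0,i=12
  .#### -> .   bit 15 = 0  t=0,i=8
  .###. -> .   bit 14 = 0  t=0,i=3
  .##.# -> #   bit 13 = 1  t=2,i=4
  .##.. -> .   bit 12 = 0  t=1,i=1
  .#.## -> #   bit 11 = 1  t=0,i=1
  .#.#. -> .   bit 10 = 0  t=2,i=16
  .#..# -> .   bit 9 = 0  t=1,i=5
  .#... -> #   bit 8 = 1  t=2,i=0
  ..### -> #   bit 7 = 1  t=0,i=7
  ..##. -> .   bit 6 = 0  t=2,i=3
  ..#.# -> .   bit 5 = 0  t=1,i=18
  ..#.. -> #   bit 4 = 1  t=1,i=4
  ...## -> #   bit 3 = 1  t=0,i=14
  ...#. -> #   bit 2 = 1  t=2,i=14
  ....# -> #   bit 1 = 1  t=0,i=13
  ..... -> #   bit 0 = 1  t=5,i=6
  bits 00110001001101110010100110011111 = 825698719

825698719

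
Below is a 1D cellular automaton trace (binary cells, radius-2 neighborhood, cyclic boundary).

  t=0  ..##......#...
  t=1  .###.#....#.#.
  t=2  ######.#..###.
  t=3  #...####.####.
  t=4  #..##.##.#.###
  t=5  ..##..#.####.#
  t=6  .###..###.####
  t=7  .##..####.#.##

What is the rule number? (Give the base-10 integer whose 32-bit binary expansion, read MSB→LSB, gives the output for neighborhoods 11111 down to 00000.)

1694063864

  [31] ##### => .  t=2,i=2
  [30] ####. => #  t=2,i=4
  [29] ###.# => #  t=1,i=3
  [28] ###.. => .  t=4,i=0
  [27] ##.## => .  t=2,i=13
  [26] ##.#. => #  t=1,i=4
  [25] ##..# => .  t=4,i=1
  [24] ##... => .  t=0,i=4
  [23] #.### => #  t=2,i=0
  [22] #.##. => #  t=4,i=6
  [21] #.#.# => #  t=4,i=9
  [20] #.#.. => #  t=1,i=5
  [19] #..## => #  t=1,i=0
  [18] #..#. => .  t=5,i=5
  [17] #...# => .  t=3,i=2
  [16] #.... => #  t=0,i=5
  [15] .#### => .  t=2,i=1
  [14] .###. => #  t=1,i=2
  [13] .##.# => .  t=4,i=4
  [12] .##.. => #  t=0,i=3
  [11] .#.## => #  t=4,i=10
  [10] .#.#. => #  t=1,i=11
  [9] .#..# => .  t=1,i=13
  [8] .#... => .  t=0,i=11
  [7] ..### => #  t=1,i=1
  [6] ..##. => #  t=0,i=2
  [5] ..#.# => #  t=1,i=10
  [4] ..#.. => #  t=0,i=10
  [3] ...## => #  t=0,i=1
  [2] ...#. => .  t=0,i=9
  [1] ....# => .  t=0,i=0
  [0] ..... => .  t=0,i=6
  bits 01100100111110010101110011111000 = 1694063864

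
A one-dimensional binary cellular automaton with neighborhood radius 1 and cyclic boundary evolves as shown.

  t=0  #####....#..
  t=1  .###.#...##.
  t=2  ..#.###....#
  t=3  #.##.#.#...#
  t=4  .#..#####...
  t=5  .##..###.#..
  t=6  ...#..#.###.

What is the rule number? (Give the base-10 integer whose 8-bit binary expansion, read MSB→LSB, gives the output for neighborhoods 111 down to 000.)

  nb ###: next=#  (t=0,i=1, bit7=1)
  nb ##.: next=.  (t=0,i=4, bit6=0)
  nb #.#: next=#  (t=1,i=4, bit5=1)
  nb #..: next=#  (t=0,i=5, bit4=1)
  nb .##: next=.  (t=0,i=0, bit3=0)
  nb .#.: next=#  (t=0,i=9, bit2=1)
  nb ..#: next=.  (t=0,i=8, bit1=0)
  nb ...: next=.  (t=0,i=6, bit0=0)
  bits 10110100 = 180

180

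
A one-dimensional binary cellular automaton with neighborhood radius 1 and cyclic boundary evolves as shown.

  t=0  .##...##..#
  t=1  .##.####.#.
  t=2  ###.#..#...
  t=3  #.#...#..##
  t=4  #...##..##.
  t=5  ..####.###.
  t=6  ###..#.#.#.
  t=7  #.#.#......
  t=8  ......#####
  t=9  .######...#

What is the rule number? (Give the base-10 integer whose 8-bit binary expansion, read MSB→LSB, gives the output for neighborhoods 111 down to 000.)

75

  nb ###: next=.  (t=1,i=5, bit7=0)
  nb ##.: next=#  (t=0,i=2, bit6=1)
  nb #.#: next=.  (t=0,i=0, bit5=0)
  nb #..: next=.  (t=0,i=3, bit4=0)
  nb .##: next=#  (t=0,i=1, bit3=1)
  nb .#.: next=.  (t=0,i=10, bit2=0)
  nb ..#: next=#  (t=0,i=5, bit1=1)
  nb ...: next=#  (t=0,i=4, bit0=1)
  bits 01001011 = 75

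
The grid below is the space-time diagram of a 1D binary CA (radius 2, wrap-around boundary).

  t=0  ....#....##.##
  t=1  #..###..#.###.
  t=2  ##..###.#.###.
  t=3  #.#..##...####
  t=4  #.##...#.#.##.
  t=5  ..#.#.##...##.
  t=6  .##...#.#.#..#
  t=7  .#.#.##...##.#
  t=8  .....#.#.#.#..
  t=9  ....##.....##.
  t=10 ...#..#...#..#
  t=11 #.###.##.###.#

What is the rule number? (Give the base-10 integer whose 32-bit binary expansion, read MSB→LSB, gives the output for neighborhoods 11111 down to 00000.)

3151029052

  nb #####: next=#  (t=3,i=12, bit31=1)
  nb ####.: next=.  (t=3,i=13, bit30=0)
  nb ###.#: next=#  (t=1,i=12, bit29=1)
  nb ###..: next=#  (t=1,i=5, bit28=1)
  nb ##.##: next=#  (t=0,i=11, bit27=1)
  nb ##.#.: next=.  (t=1,i=13, bit26=0)
  nb ##..#: next=#  (t=1,i=6, bit25=1)
  nb ##...: next=#  (t=0,i=0, bit24=1)
  nb #.###: next=#  (t=1,i=10, bit23=1)
  nb #.##.: next=#  (t=0,i=12, bit22=1)
  nb #.#.#: next=.  (t=2,i=8, bit21=0)
  nb #.#..: next=#  (t=1,i=0, bit20=1)
  nb #..##: next=.  (t=1,i=2, bit19=0)
  nb #..#.: next=.  (t=1,i=7, bit18=0)
  nb #...#: next=.  (t=3,i=8, bit17=0)
  nb #....: next=.  (t=0,i=1, bit16=0)
  nb .####: next=#  (t=3,i=11, bit15=1)
  nb .###.: next=#  (t=1,i=4, bit14=1)
  nb .##.#: next=#  (t=0,i=10, bit13=1)
  nb .##..: next=.  (t=0,i=13, bit12=0)
  nb .#.##: next=.  (t=1,i=9, bit11=0)
  nb .#.#.: next=.  (t=4,i=8, bit10=0)
  nb .#..#: next=#  (t=1,i=1, bit9=1)
  nb .#...: next=#  (t=0,i=5, bit8=1)
  nb ..###: next=.  (t=1,i=3, bit7=0)
  nb ..##.: next=.  (t=0,i=9, bit6=0)
  nb ..#.#: next=#  (t=1,i=8, bit5=1)
  nb ..#..: next=#  (t=0,i=4, bit4=1)
  nb ...##: next=#  (t=0,i=8, bit3=1)
  nb ...#.: next=#  (t=0,i=3, bit2=1)
  nb ....#: next=.  (t=0,i=2, bit1=0)
  nb .....: next=.  (t=8,i=0, bit0=0)
  bits 10111011110100001110001100111100 = 3151029052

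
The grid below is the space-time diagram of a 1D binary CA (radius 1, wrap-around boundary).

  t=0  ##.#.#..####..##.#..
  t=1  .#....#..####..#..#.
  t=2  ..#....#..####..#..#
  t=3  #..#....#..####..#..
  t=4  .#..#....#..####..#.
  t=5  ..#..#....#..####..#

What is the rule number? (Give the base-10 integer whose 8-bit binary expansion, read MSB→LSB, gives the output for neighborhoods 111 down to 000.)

  ###|#  b7=1 t=0,i=9
  ##.|#  b6=1 t=0,i=1
  #.#|.  b5=0 t=0,i=2
  #..|#  b4=1 t=0,i=6
  .##|.  b3=0 t=0,i=0
  .#.|.  b2=0 t=0,i=3
  ..#|.  b1=0 t=0,i=7
  ...|.  b0=0 t=1,i=3
  bits 11010000 = 208

208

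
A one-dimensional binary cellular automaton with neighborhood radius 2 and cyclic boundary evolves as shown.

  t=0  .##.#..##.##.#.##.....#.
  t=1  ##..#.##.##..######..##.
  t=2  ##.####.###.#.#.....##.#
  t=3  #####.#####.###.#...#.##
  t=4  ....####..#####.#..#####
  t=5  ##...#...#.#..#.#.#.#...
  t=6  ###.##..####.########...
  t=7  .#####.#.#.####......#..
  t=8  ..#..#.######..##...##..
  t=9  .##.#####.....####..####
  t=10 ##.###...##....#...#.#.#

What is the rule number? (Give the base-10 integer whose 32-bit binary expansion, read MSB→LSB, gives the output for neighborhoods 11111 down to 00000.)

704502900

  #####|.  b31=0 t=1,i=15
  ####.|.  b30=0 t=1,i=17
  ###.#|#  b29=1 t=2,i=1
  ###..|.  b28=0 t=1,i=18
  ##.##|#  b27=1 t=0,i=9
  ##.#.|.  b26=0 t=0,i=3
  ##..#|.  b25=0 t=1,i=2
  ##...|#  b24=1 t=0,i=17
  #.###|#  b23=1 t=2,i=3
  #.##.|#  b22=1 t=0,i=10
  #.#.#|#  b21=1 t=0,i=13
  #.#..|#  b20=1 t=0,i=4
  #..##|#  b19=1 t=0,i=0
  #..#.|#  b18=1 t=1,i=3
  #...#|.  b17=0 t=3,i=18
  #....|#  b16=1 t=0,i=18
  .####|#  b15=1 t=1,i=14
  .###.|#  b14=1 t=2,i=0
  .##.#|.  b13=0 t=0,i=2
  .##..|#  b12=1 t=0,i=16
  .#.##|#  b11=1 t=0,i=14
  .#.#.|#  b10=1 t=2,i=13
  .#..#|.  b9=0 t=0,i=5
  .#...|.  b8=0 t=2,i=15
  ..###|.  b7=0 t=1,i=13
  ..##.|#  b6=1 t=0,i=1
  ..#.#|#  b5=1 t=1,i=4
  ..#..|#  b4=1 t=0,i=22
  ...##|.  b3=0 t=2,i=19
  ...#.|#  b2=1 t=0,i=21
  ....#|.  b1=0 t=0,i=20
  .....|.  b0=0 t=0,i=19
  bits 00101001111111011101110001110100 = 704502900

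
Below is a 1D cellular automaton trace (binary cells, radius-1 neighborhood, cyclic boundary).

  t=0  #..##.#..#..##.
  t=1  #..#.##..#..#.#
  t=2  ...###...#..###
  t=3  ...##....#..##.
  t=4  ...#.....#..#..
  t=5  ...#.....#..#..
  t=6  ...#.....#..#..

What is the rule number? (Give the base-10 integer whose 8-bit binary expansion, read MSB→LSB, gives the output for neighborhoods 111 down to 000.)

  [7] ### => #  t=2,i=4
  [6] ##. => .  t=0,i=4
  [5] #.# => #  t=0,i=5
  [4] #.. => .  t=0,i=1
  [3] .## => #  t=0,i=3
  [2] .#. => #  t=0,i=0
  [1] ..# => .  t=0,i=2
  [0] ... => .  t=2,i=1
  bits 10101100 = 172

172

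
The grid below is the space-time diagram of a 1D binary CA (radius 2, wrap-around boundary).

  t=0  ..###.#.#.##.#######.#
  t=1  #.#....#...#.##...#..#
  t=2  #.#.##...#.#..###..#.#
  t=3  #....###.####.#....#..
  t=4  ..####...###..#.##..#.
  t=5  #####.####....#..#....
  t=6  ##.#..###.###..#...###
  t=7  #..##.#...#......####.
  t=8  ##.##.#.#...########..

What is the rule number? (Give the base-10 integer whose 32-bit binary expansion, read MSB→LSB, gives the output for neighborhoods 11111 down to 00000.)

1100199659

  nb #####: next=.  (t=0,i=15, bit31=0)
  nb ####.: next=#  (t=0,i=18, bit30=1)
  nb ###.#: next=.  (t=0,i=4, bit29=0)
  nb ###..: next=.  (t=2,i=16, bit28=0)
  nb ##.##: next=.  (t=0,i=12, bit27=0)
  nb ##.#.: next=.  (t=0,i=5, bit26=0)
  nb ##..#: next=.  (t=2,i=17, bit25=0)
  nb ##...: next=#  (t=1,i=15, bit24=1)
  nb #.###: next=#  (t=0,i=13, bit23=1)
  nb #.##.: next=.  (t=0,i=10, bit22=0)
  nb #.#.#: next=.  (t=0,i=6, bit21=0)
  nb #.#..: next=#  (t=0,i=21, bit20=1)
  nb #..##: next=.  (t=0,i=1, bit19=0)
  nb #..#.: next=.  (t=2,i=18, bit18=0)
  nb #...#: next=#  (t=1,i=9, bit17=1)
  nb #....: next=#  (t=1,i=4, bit16=1)
  nb .####: next=#  (t=0,i=14, bit15=1)
  nb .###.: next=.  (t=0,i=3, bit14=0)
  nb .##.#: next=#  (t=0,i=11, bit13=1)
  nb .##..: next=#  (t=1,i=14, bit12=1)
  nb .#.##: next=.  (t=0,i=9, bit11=0)
  nb .#.#.: next=#  (t=0,i=7, bit10=1)
  nb .#..#: next=#  (t=0,i=0, bit9=1)
  nb .#...: next=.  (t=1,i=3, bit8=0)
  nb ..###: next=#  (t=0,i=2, bit7=1)
  nb ..##.: next=#  (t=1,i=21, bit6=1)
  nb ..#.#: next=#  (t=1,i=11, bit5=1)
  nb ..#..: next=.  (t=1,i=7, bit4=0)
  nb ...##: next=#  (t=3,i=4, bit3=1)
  nb ...#.: next=.  (t=1,i=6, bit2=0)
  nb ....#: next=#  (t=1,i=5, bit1=1)
  nb .....: next=#  (t=7,i=13, bit0=1)
  bits 01000001100100111011011011101011 = 1100199659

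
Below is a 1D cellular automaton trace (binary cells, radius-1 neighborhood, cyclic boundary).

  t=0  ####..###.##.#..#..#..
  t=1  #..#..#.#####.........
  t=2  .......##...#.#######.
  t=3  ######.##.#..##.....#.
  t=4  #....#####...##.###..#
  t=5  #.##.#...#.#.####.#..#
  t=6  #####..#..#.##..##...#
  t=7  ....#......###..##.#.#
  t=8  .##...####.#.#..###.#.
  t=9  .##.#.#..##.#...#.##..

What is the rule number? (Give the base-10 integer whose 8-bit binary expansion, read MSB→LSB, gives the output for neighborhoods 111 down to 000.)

105

  ###|.  b7=0 t=0,i=1
  ##.|#  b6=1 t=0,i=3
  #.#|#  b5=1 t=0,i=9
  #..|.  b4=0 t=0,i=4
  .##|#  b3=1 t=0,i=0
  .#.|.  b2=0 t=0,i=13
  ..#|.  b1=0 t=0,i=5
  ...|#  b0=1 t=1,i=14
  bits 01101001 = 105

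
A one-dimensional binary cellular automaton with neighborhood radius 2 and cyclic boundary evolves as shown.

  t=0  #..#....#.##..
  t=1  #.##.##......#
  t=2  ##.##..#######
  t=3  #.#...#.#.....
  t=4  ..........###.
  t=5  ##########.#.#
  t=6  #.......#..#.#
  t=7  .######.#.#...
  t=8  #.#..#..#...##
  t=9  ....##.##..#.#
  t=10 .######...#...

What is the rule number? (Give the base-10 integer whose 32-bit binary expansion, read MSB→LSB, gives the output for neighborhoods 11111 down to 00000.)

  ##### -> .   bit 31 = 0  t=2,i=9
  ####. -> #   bit 30 = 1  t=2,i=0
  ###.# -> .   bit 29 = 0  t=2,i=1
  ###.. -> .   bit 28 = 0  t=4,i=12
  ##.## -> #   bit 27 = 1  t=1,i=1
  ##.#. -> .   bit 26 = 0  t=5,i=10
  ##..# -> .   bit 25 = 0  t=0,i=12
  ##... -> #   bit 24 = 1  t=1,i=7
  #.### -> #   bit 23 = 1  t=5,i=13
  #.##. -> .   bit 22 = 0  t=0,i=10
  #.#.# -> #   bit 21 = 1  t=5,i=11
  #.#.. -> .   bit 20 = 0  t=3,i=2
  #..## -> #   bit 19 = 1  t=2,i=6
  #..#. -> #   bit 18 = 1  t=0,i=2
  #...# -> .   bit 17 = 0  t=3,i=4
  #.... -> #   bit 16 = 1  t=0,i=5
  .#### -> #   bit 15 = 1  t=2,i=8
  .###. -> #   bit 14 = 1  t=4,i=11
  .##.# -> #   bit 13 = 1  t=1,i=0
  .##.. -> .   bit 12 = 0  t=0,i=11
  .#.## -> .   bit 11 = 0  t=0,i=9
  .#.#. -> .   bit 10 = 0  t=3,i=1
  .#..# -> .   bit 9 = 0  t=0,i=1
  .#... -> .   bit 8 = 0  t=0,i=4
  ..### -> .   bit 7 = 0  t=2,i=7
  ..##. -> #   bit 6 = 1  t=1,i=13
  ..#.# -> .   bit 5 = 0  t=0,i=8
  ..#.. -> #   bit 4 = 1  t=0,i=0
  ...## -> #   bit 3 = 1  t=1,i=12
  ...#. -> .   bit 2 = 0  t=0,i=7
  ....# -> #   bit 1 = 1  t=0,i=6
  ..... -> #   bit 0 = 1  t=1,i=9
  bits 01001001101011011110000001011011 = 1236131931

1236131931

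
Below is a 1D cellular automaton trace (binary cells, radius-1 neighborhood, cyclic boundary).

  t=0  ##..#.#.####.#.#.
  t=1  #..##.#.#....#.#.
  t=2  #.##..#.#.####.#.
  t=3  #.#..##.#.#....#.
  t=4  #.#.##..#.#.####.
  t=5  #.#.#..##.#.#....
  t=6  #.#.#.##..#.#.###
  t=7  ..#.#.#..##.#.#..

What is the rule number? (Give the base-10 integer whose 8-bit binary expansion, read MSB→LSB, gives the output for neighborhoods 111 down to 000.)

15

  ###|.  b7=0 t=0,i=9
  ##.|.  b6=0 t=0,i=1
  #.#|.  b5=0 t=0,i=5
  #..|.  b4=0 t=0,i=2
  .##|#  b3=1 t=0,i=0
  .#.|#  b2=1 t=0,i=4
  ..#|#  b1=1 t=0,i=3
  ...|#  b0=1 t=1,i=10
  bits 00001111 = 15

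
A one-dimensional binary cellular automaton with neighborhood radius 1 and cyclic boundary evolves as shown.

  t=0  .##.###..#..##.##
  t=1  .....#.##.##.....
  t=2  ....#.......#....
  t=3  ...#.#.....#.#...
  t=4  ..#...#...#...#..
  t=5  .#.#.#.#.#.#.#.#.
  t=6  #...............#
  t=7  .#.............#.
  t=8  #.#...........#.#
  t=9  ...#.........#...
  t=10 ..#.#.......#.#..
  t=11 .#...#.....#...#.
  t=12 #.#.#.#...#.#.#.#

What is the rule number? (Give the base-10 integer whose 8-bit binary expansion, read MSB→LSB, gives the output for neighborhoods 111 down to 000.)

146

  nb ###: next=#  (t=0,i=5, bit7=1)
  nb ##.: next=.  (t=0,i=2, bit6=0)
  nb #.#: next=.  (t=0,i=0, bit5=0)
  nb #..: next=#  (t=0,i=7, bit4=1)
  nb .##: next=.  (t=0,i=1, bit3=0)
  nb .#.: next=.  (t=0,i=9, bit2=0)
  nb ..#: next=#  (t=0,i=8, bit1=1)
  nb ...: next=.  (t=1,i=0, bit0=0)
  bits 10010010 = 146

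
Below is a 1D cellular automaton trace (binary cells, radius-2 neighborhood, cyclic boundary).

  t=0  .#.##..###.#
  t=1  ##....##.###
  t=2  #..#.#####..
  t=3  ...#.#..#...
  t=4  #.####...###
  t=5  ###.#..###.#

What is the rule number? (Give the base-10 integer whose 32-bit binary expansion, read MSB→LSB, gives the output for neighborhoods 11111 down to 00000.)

  ##### -> .   bit 31 = 0  t=1,i=11
  ####. -> #   bit 30 = 1  t=1,i=0
  ###.# -> #   bit 29 = 1  t=0,i=9
  ###.. -> .   bit 28 = 0  t=1,i=1
  ##.## -> #   bit 27 = 1  t=1,i=8
  ##.#. -> #   bit 26 = 1  t=0,i=10
  ##..# -> .   bit 25 = 0  t=0,i=5
  ##... -> .   bit 24 = 0  t=1,i=2
  #.### -> #   bit 23 = 1  t=1,i=9
  #.##. -> .   bit 22 = 0  t=0,i=3
  #.#.# -> #   bit 21 = 1  t=0,i=1
  #.#.. -> #   bit 20 = 1  t=3,i=5
  #..## -> #   bit 19 = 1  t=0,i=6
  #..#. -> .   bit 18 = 0  t=2,i=2
  #...# -> #   bit 17 = 1  t=4,i=7
  #.... -> #   bit 16 = 1  t=1,i=3
  .#### -> .   bit 15 = 0  t=1,i=10
  .###. -> .   bit 14 = 0  t=0,i=8
  .##.# -> #   bit 13 = 1  t=1,i=7
  .##.. -> .   bit 12 = 0  t=0,i=4
  .#.## -> .   bit 11 = 0  t=0,i=2
  .#.#. -> #   bit 10 = 1  t=0,i=0
  .#..# -> .   bit 9 = 0  t=2,i=1
  .#... -> #   bit 8 = 1  t=3,i=9
  ..### -> #   bit 7 = 1  t=0,i=7
  ..##. -> #   bit 6 = 1  t=1,i=6
  ..#.# -> #   bit 5 = 1  t=2,i=3
  ..#.. -> .   bit 4 = 0  t=2,i=0
  ...## -> #   bit 3 = 1  t=1,i=5
  ...#. -> #   bit 2 = 1  t=3,i=2
  ....# -> .   bit 1 = 0  t=1,i=4
  ..... -> #   bit 0 = 1  t=3,i=0
  bits 01101100101110110010010111101101 = 1824204269

1824204269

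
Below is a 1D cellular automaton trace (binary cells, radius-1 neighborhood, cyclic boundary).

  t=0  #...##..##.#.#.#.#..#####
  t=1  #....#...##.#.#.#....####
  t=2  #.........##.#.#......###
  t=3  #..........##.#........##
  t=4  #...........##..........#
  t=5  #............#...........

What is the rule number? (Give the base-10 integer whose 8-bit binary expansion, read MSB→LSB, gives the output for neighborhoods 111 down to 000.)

  ### -> #   bit 7 = 1  t=0,i=21
  ##. -> #   bit 6 = 1  t=0,i=0
  #.# -> #   bit 5 = 1  t=0,i=10
  #.. -> .   bit 4 = 0  t=0,i=1
  .## -> .   bit 3 = 0  t=0,i=4
  .#. -> .   bit 2 = 0  t=0,i=11
  ..# -> .   bit 1 = 0  t=0,i=3
  ... -> .   bit 0 = 0  t=0,i=2
  bits 11100000 = 224

224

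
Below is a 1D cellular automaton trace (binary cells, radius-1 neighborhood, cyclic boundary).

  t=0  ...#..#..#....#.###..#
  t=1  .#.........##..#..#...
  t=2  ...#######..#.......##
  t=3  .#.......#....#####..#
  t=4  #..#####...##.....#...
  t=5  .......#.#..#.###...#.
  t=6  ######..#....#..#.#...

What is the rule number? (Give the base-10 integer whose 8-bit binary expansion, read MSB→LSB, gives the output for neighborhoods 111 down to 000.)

97

  [7] ### => .  t=0,i=17
  [6] ##. => #  t=0,i=18
  [5] #.# => #  t=0,i=15
  [4] #.. => .  t=0,i=0
  [3] .## => .  t=0,i=16
  [2] .#. => .  t=0,i=3
  [1] ..# => .  t=0,i=2
  [0] ... => #  t=0,i=1
  bits 01100001 = 97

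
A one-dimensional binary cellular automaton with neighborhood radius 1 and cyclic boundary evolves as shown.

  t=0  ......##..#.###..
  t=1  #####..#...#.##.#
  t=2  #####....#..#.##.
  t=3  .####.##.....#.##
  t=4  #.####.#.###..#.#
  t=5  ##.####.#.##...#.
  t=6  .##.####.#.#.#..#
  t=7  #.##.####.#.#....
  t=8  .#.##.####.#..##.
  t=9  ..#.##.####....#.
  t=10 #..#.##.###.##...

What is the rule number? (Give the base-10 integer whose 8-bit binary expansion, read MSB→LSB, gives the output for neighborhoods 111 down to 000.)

  ###|#  b7=1 t=0,i=13
  ##.|#  b6=1 t=0,i=7
  #.#|#  b5=1 t=0,i=11
  #..|.  b4=0 t=0,i=8
  .##|.  b3=0 t=0,i=6
  .#.|.  b2=0 t=0,i=10
  ..#|.  b1=0 t=0,i=5
  ...|#  b0=1 t=0,i=0
  bits 11100001 = 225

225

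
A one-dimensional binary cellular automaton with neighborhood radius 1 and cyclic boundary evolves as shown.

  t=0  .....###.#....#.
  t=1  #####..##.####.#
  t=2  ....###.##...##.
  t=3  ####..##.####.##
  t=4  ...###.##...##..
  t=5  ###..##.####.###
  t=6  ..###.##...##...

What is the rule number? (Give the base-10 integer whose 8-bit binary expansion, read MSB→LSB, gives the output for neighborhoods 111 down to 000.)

115

  [7] ### => .  t=0,i=6
  [6] ##. => #  t=0,i=7
  [5] #.# => #  t=0,i=8
  [4] #.. => #  t=0,i=10
  [3] .## => .  t=0,i=5
  [2] .#. => .  t=0,i=9
  [1] ..# => #  t=0,i=4
  [0] ... => #  t=0,i=0
  bits 01110011 = 115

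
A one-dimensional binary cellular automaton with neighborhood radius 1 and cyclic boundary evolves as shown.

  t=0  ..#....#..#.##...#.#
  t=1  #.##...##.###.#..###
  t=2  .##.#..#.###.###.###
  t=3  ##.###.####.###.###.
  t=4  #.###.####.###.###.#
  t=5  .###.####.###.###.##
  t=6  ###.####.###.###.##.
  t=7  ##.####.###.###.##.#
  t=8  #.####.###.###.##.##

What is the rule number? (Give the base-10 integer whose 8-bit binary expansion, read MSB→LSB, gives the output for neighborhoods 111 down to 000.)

188

  [7] ### => #  t=1,i=11
  [6] ##. => .  t=0,i=13
  [5] #.# => #  t=0,i=11
  [4] #.. => #  t=0,i=0
  [3] .## => #  t=0,i=12
  [2] .#. => #  t=0,i=2
  [1] ..# => .  t=0,i=1
  [0] ... => .  t=0,i=4
  bits 10111100 = 188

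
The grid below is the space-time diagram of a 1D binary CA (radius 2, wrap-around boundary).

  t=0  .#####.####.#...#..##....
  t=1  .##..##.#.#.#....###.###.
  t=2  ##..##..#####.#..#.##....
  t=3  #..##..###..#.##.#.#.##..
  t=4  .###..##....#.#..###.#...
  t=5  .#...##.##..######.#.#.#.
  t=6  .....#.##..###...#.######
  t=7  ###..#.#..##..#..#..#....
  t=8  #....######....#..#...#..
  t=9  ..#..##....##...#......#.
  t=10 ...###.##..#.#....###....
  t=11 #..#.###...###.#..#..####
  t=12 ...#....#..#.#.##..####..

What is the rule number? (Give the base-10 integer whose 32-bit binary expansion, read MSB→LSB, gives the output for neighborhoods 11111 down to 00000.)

  nb #####: next=.  (t=0,i=3, bit31=0)
  nb ####.: next=.  (t=0,i=4, bit30=0)
  nb ###.#: next=#  (t=0,i=5, bit29=1)
  nb ###..: next=.  (t=1,i=23, bit28=0)
  nb ##.##: next=#  (t=0,i=6, bit27=1)
  nb ##.#.: next=.  (t=0,i=11, bit26=0)
  nb ##..#: next=.  (t=1,i=3, bit25=0)
  nb ##...: next=#  (t=0,i=21, bit24=1)
  nb #.###: next=.  (t=0,i=7, bit23=0)
  nb #.##.: next=#  (t=2,i=19, bit22=1)
  nb #.#.#: next=#  (t=1,i=8, bit21=1)
  nb #.#..: next=#  (t=0,i=12, bit20=1)
  nb #..##: next=#  (t=0,i=18, bit19=1)
  nb #..#.: next=.  (t=2,i=16, bit18=0)
  nb #...#: next=.  (t=0,i=14, bit17=0)
  nb #....: next=#  (t=0,i=22, bit16=1)
  nb .####: next=#  (t=0,i=2, bit15=1)
  nb .###.: next=.  (t=1,i=18, bit14=0)
  nb .##.#: next=.  (t=1,i=6, bit13=0)
  nb .##..: next=.  (t=0,i=20, bit12=0)
  nb .#.##: next=.  (t=2,i=18, bit11=0)
  nb .#.#.: next=#  (t=1,i=9, bit10=1)
  nb .#..#: next=#  (t=0,i=17, bit9=1)
  nb .#...: next=.  (t=0,i=13, bit8=0)
  nb ..###: next=#  (t=0,i=1, bit7=1)
  nb ..##.: next=#  (t=0,i=19, bit6=1)
  nb ..#.#: next=#  (t=2,i=17, bit5=1)
  nb ..#..: next=.  (t=0,i=16, bit4=0)
  nb ...##: next=.  (t=0,i=0, bit3=0)
  nb ...#.: next=.  (t=0,i=15, bit2=0)
  nb ....#: next=.  (t=0,i=24, bit1=0)
  nb .....: next=#  (t=0,i=23, bit0=1)
  bits 00101001011110011000011011100001 = 695830241

695830241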